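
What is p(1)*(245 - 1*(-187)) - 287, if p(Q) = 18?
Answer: 7489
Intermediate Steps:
p(1)*(245 - 1*(-187)) - 287 = 18*(245 - 1*(-187)) - 287 = 18*(245 + 187) - 287 = 18*432 - 287 = 7776 - 287 = 7489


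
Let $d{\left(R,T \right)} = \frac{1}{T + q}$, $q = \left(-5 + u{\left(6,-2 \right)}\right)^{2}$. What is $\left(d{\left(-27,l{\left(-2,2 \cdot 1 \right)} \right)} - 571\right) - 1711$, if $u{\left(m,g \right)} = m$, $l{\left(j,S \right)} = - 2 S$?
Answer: $- \frac{6847}{3} \approx -2282.3$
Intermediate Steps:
$q = 1$ ($q = \left(-5 + 6\right)^{2} = 1^{2} = 1$)
$d{\left(R,T \right)} = \frac{1}{1 + T}$ ($d{\left(R,T \right)} = \frac{1}{T + 1} = \frac{1}{1 + T}$)
$\left(d{\left(-27,l{\left(-2,2 \cdot 1 \right)} \right)} - 571\right) - 1711 = \left(\frac{1}{1 - 2 \cdot 2 \cdot 1} - 571\right) - 1711 = \left(\frac{1}{1 - 4} - 571\right) - 1711 = \left(\frac{1}{-3} - 571\right) - 1711 = \left(- \frac{1}{3} - 571\right) - 1711 = - \frac{1714}{3} - 1711 = - \frac{6847}{3}$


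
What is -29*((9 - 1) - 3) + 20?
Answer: -125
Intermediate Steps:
-29*((9 - 1) - 3) + 20 = -29*(8 - 3) + 20 = -29*5 + 20 = -145 + 20 = -125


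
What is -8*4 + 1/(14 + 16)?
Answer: -959/30 ≈ -31.967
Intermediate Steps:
-8*4 + 1/(14 + 16) = -32 + 1/30 = -959/30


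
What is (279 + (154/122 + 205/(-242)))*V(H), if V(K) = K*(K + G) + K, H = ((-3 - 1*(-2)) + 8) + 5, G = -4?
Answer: 222735258/7381 ≈ 30177.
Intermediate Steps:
H = 12 (H = ((-3 + 2) + 8) + 5 = (-1 + 8) + 5 = 7 + 5 = 12)
V(K) = K + K*(-4 + K) (V(K) = K*(K - 4) + K = K*(-4 + K) + K = K + K*(-4 + K))
(279 + (154/122 + 205/(-242)))*V(H) = (279 + (154/122 + 205/(-242)))*(12*(-3 + 12)) = (279 + (154*(1/122) + 205*(-1/242)))*(12*9) = (279 + (77/61 - 205/242))*108 = (279 + 6129/14762)*108 = (4124727/14762)*108 = 222735258/7381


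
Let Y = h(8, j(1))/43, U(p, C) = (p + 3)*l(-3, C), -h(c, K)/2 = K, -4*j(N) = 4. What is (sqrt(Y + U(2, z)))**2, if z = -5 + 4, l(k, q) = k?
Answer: -643/43 ≈ -14.953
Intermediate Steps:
j(N) = -1 (j(N) = -1/4*4 = -1)
h(c, K) = -2*K
z = -1
U(p, C) = -9 - 3*p (U(p, C) = (p + 3)*(-3) = (3 + p)*(-3) = -9 - 3*p)
Y = 2/43 (Y = -2*(-1)/43 = 2*(1/43) = 2/43 ≈ 0.046512)
(sqrt(Y + U(2, z)))**2 = (sqrt(2/43 + (-9 - 3*2)))**2 = (sqrt(2/43 + (-9 - 6)))**2 = (sqrt(2/43 - 15))**2 = (sqrt(-643/43))**2 = (I*sqrt(27649)/43)**2 = -643/43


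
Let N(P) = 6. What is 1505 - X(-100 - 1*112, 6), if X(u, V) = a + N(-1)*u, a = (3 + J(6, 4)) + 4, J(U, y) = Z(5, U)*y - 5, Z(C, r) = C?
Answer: 2755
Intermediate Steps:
J(U, y) = -5 + 5*y (J(U, y) = 5*y - 5 = -5 + 5*y)
a = 22 (a = (3 + (-5 + 5*4)) + 4 = (3 + (-5 + 20)) + 4 = (3 + 15) + 4 = 18 + 4 = 22)
X(u, V) = 22 + 6*u
1505 - X(-100 - 1*112, 6) = 1505 - (22 + 6*(-100 - 1*112)) = 1505 - (22 + 6*(-100 - 112)) = 1505 - (22 + 6*(-212)) = 1505 - (22 - 1272) = 1505 - 1*(-1250) = 1505 + 1250 = 2755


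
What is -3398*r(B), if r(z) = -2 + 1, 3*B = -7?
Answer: 3398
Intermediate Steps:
B = -7/3 (B = (⅓)*(-7) = -7/3 ≈ -2.3333)
r(z) = -1
-3398*r(B) = -3398*(-1) = 3398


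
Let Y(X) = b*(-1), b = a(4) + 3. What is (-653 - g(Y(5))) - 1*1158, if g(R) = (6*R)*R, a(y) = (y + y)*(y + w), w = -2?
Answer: -3977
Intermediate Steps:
a(y) = 2*y*(-2 + y) (a(y) = (y + y)*(y - 2) = (2*y)*(-2 + y) = 2*y*(-2 + y))
b = 19 (b = 2*4*(-2 + 4) + 3 = 2*4*2 + 3 = 16 + 3 = 19)
Y(X) = -19 (Y(X) = 19*(-1) = -19)
g(R) = 6*R²
(-653 - g(Y(5))) - 1*1158 = (-653 - 6*(-19)²) - 1*1158 = (-653 - 6*361) - 1158 = (-653 - 1*2166) - 1158 = (-653 - 2166) - 1158 = -2819 - 1158 = -3977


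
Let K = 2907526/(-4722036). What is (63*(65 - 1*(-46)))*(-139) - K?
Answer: -5324760533/5478 ≈ -9.7203e+5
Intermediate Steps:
K = -3373/5478 (K = 2907526*(-1/4722036) = -3373/5478 ≈ -0.61574)
(63*(65 - 1*(-46)))*(-139) - K = (63*(65 - 1*(-46)))*(-139) - 1*(-3373/5478) = (63*(65 + 46))*(-139) + 3373/5478 = (63*111)*(-139) + 3373/5478 = 6993*(-139) + 3373/5478 = -972027 + 3373/5478 = -5324760533/5478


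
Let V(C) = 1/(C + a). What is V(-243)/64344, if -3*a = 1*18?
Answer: -1/16021656 ≈ -6.2416e-8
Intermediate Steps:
a = -6 (a = -18/3 = -1/3*18 = -6)
V(C) = 1/(-6 + C) (V(C) = 1/(C - 6) = 1/(-6 + C))
V(-243)/64344 = 1/(-6 - 243*64344) = (1/64344)/(-249) = -1/249*1/64344 = -1/16021656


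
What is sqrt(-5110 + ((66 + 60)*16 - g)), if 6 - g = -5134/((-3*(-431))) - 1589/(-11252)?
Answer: I*sqrt(164245827959768319)/7274418 ≈ 55.712*I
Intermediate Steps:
g = 143006207/14548836 (g = 6 - (-5134/((-3*(-431))) - 1589/(-11252)) = 6 - (-5134/1293 - 1589*(-1/11252)) = 6 - (-5134*1/1293 + 1589/11252) = 6 - (-5134/1293 + 1589/11252) = 6 - 1*(-55713191/14548836) = 6 + 55713191/14548836 = 143006207/14548836 ≈ 9.8294)
sqrt(-5110 + ((66 + 60)*16 - g)) = sqrt(-5110 + ((66 + 60)*16 - 1*143006207/14548836)) = sqrt(-5110 + (126*16 - 143006207/14548836)) = sqrt(-5110 + (2016 - 143006207/14548836)) = sqrt(-5110 + 29187447169/14548836) = sqrt(-45157104791/14548836) = I*sqrt(164245827959768319)/7274418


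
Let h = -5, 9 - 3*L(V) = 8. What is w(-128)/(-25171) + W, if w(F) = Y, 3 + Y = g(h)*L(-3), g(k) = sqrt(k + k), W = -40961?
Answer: -1031029328/25171 - I*sqrt(10)/75513 ≈ -40961.0 - 4.1877e-5*I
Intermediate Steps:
L(V) = 1/3 (L(V) = 3 - 1/3*8 = 3 - 8/3 = 1/3)
g(k) = sqrt(2)*sqrt(k) (g(k) = sqrt(2*k) = sqrt(2)*sqrt(k))
Y = -3 + I*sqrt(10)/3 (Y = -3 + (sqrt(2)*sqrt(-5))*(1/3) = -3 + (sqrt(2)*(I*sqrt(5)))*(1/3) = -3 + (I*sqrt(10))*(1/3) = -3 + I*sqrt(10)/3 ≈ -3.0 + 1.0541*I)
w(F) = -3 + I*sqrt(10)/3
w(-128)/(-25171) + W = (-3 + I*sqrt(10)/3)/(-25171) - 40961 = (-3 + I*sqrt(10)/3)*(-1/25171) - 40961 = (3/25171 - I*sqrt(10)/75513) - 40961 = -1031029328/25171 - I*sqrt(10)/75513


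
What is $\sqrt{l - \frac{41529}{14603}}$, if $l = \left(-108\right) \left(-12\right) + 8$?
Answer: $\frac{\sqrt{277468434149}}{14603} \approx 36.072$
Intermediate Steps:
$l = 1304$ ($l = 1296 + 8 = 1304$)
$\sqrt{l - \frac{41529}{14603}} = \sqrt{1304 - \frac{41529}{14603}} = \sqrt{\frac{19000783}{14603}} = \frac{\sqrt{277468434149}}{14603}$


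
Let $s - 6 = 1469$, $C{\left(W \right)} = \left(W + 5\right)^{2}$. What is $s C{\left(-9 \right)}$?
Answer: $23600$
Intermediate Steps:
$C{\left(W \right)} = \left(5 + W\right)^{2}$
$s = 1475$ ($s = 6 + 1469 = 1475$)
$s C{\left(-9 \right)} = 1475 \left(5 - 9\right)^{2} = 1475 \left(-4\right)^{2} = 1475 \cdot 16 = 23600$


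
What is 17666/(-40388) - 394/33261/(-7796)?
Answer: -286301660914/654544981833 ≈ -0.43741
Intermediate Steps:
17666/(-40388) - 394/33261/(-7796) = 17666*(-1/40388) - 394*1/33261*(-1/7796) = -8833/20194 - 394/33261*(-1/7796) = -8833/20194 + 197/129651378 = -286301660914/654544981833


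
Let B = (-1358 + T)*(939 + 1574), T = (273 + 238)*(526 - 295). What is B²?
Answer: 85980536439935641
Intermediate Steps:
T = 118041 (T = 511*231 = 118041)
B = 293224379 (B = (-1358 + 118041)*(939 + 1574) = 116683*2513 = 293224379)
B² = 293224379² = 85980536439935641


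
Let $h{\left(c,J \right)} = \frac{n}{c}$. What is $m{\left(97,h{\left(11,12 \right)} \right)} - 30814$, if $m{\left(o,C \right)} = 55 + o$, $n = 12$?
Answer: $-30662$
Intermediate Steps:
$h{\left(c,J \right)} = \frac{12}{c}$
$m{\left(97,h{\left(11,12 \right)} \right)} - 30814 = \left(55 + 97\right) - 30814 = 152 - 30814 = -30662$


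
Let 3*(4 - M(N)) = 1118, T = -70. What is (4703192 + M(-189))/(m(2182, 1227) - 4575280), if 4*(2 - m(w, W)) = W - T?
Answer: -56433880/54907227 ≈ -1.0278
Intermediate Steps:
M(N) = -1106/3 (M(N) = 4 - ⅓*1118 = 4 - 1118/3 = -1106/3)
m(w, W) = -31/2 - W/4 (m(w, W) = 2 - (W - 1*(-70))/4 = 2 - (W + 70)/4 = 2 - (70 + W)/4 = 2 + (-35/2 - W/4) = -31/2 - W/4)
(4703192 + M(-189))/(m(2182, 1227) - 4575280) = (4703192 - 1106/3)/((-31/2 - ¼*1227) - 4575280) = 14108470/(3*((-31/2 - 1227/4) - 4575280)) = 14108470/(3*(-1289/4 - 4575280)) = 14108470/(3*(-18302409/4)) = (14108470/3)*(-4/18302409) = -56433880/54907227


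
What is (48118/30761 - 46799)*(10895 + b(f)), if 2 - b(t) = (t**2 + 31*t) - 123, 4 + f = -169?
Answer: 19499953585866/30761 ≈ 6.3392e+8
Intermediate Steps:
f = -173 (f = -4 - 169 = -173)
b(t) = 125 - t**2 - 31*t (b(t) = 2 - ((t**2 + 31*t) - 123) = 2 - (-123 + t**2 + 31*t) = 2 + (123 - t**2 - 31*t) = 125 - t**2 - 31*t)
(48118/30761 - 46799)*(10895 + b(f)) = (48118/30761 - 46799)*(10895 + (125 - 1*(-173)**2 - 31*(-173))) = (48118*(1/30761) - 46799)*(10895 + (125 - 1*29929 + 5363)) = (48118/30761 - 46799)*(10895 + (125 - 29929 + 5363)) = -1439535921*(10895 - 24441)/30761 = -1439535921/30761*(-13546) = 19499953585866/30761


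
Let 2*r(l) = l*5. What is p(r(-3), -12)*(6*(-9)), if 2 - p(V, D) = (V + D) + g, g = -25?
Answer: -2511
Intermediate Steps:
r(l) = 5*l/2 (r(l) = (l*5)/2 = (5*l)/2 = 5*l/2)
p(V, D) = 27 - D - V (p(V, D) = 2 - ((V + D) - 25) = 2 - ((D + V) - 25) = 2 - (-25 + D + V) = 2 + (25 - D - V) = 27 - D - V)
p(r(-3), -12)*(6*(-9)) = (27 - 1*(-12) - 5*(-3)/2)*(6*(-9)) = (27 + 12 - 1*(-15/2))*(-54) = (27 + 12 + 15/2)*(-54) = (93/2)*(-54) = -2511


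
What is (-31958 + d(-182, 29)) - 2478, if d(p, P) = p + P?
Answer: -34589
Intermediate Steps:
d(p, P) = P + p
(-31958 + d(-182, 29)) - 2478 = (-31958 + (29 - 182)) - 2478 = (-31958 - 153) - 2478 = -32111 - 2478 = -34589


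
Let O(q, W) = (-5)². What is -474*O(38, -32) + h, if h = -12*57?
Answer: -12534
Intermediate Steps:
O(q, W) = 25
h = -684
-474*O(38, -32) + h = -474*25 - 684 = -11850 - 684 = -12534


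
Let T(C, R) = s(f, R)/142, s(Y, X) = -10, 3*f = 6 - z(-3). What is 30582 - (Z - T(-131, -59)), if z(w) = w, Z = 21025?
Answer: 678542/71 ≈ 9556.9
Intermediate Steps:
f = 3 (f = (6 - 1*(-3))/3 = (6 + 3)/3 = (⅓)*9 = 3)
T(C, R) = -5/71 (T(C, R) = -10/142 = -10*1/142 = -5/71)
30582 - (Z - T(-131, -59)) = 30582 - (21025 - 1*(-5/71)) = 30582 - (21025 + 5/71) = 30582 - 1*1492780/71 = 30582 - 1492780/71 = 678542/71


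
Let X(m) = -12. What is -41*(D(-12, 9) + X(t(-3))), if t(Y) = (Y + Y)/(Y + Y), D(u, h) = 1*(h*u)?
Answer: 4920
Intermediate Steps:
D(u, h) = h*u
t(Y) = 1 (t(Y) = (2*Y)/((2*Y)) = (2*Y)*(1/(2*Y)) = 1)
-41*(D(-12, 9) + X(t(-3))) = -41*(9*(-12) - 12) = -41*(-108 - 12) = -41*(-120) = 4920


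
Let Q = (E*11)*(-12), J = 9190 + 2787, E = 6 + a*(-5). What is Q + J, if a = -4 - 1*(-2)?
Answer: 9865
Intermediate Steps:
a = -2 (a = -4 + 2 = -2)
E = 16 (E = 6 - 2*(-5) = 6 + 10 = 16)
J = 11977
Q = -2112 (Q = (16*11)*(-12) = 176*(-12) = -2112)
Q + J = -2112 + 11977 = 9865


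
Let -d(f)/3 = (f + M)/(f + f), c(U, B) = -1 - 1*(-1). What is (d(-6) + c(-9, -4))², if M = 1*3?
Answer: 9/16 ≈ 0.56250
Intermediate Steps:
M = 3
c(U, B) = 0 (c(U, B) = -1 + 1 = 0)
d(f) = -3*(3 + f)/(2*f) (d(f) = -3*(f + 3)/(f + f) = -3*(3 + f)/(2*f))
(d(-6) + c(-9, -4))² = ((3/2)*(-3 - 1*(-6))/(-6) + 0)² = ((3/2)*(-⅙)*(-3 + 6) + 0)² = ((3/2)*(-⅙)*3 + 0)² = (-¾ + 0)² = (-¾)² = 9/16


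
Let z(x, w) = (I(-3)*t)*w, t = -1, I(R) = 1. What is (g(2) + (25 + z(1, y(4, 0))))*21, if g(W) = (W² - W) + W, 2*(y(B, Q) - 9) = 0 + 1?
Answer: 819/2 ≈ 409.50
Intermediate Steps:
y(B, Q) = 19/2 (y(B, Q) = 9 + (0 + 1)/2 = 9 + (½)*1 = 9 + ½ = 19/2)
z(x, w) = -w (z(x, w) = (1*(-1))*w = -w)
g(W) = W²
(g(2) + (25 + z(1, y(4, 0))))*21 = (2² + (25 - 1*19/2))*21 = (4 + (25 - 19/2))*21 = (4 + 31/2)*21 = (39/2)*21 = 819/2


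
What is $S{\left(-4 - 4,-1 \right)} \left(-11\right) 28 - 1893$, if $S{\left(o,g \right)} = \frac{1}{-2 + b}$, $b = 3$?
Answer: $-2201$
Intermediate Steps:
$S{\left(o,g \right)} = 1$ ($S{\left(o,g \right)} = \frac{1}{-2 + 3} = 1^{-1} = 1$)
$S{\left(-4 - 4,-1 \right)} \left(-11\right) 28 - 1893 = 1 \left(-11\right) 28 - 1893 = \left(-11\right) 28 - 1893 = -308 - 1893 = -2201$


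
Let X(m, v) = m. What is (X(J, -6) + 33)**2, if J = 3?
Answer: 1296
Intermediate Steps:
(X(J, -6) + 33)**2 = (3 + 33)**2 = 36**2 = 1296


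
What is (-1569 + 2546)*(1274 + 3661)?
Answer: 4821495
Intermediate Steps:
(-1569 + 2546)*(1274 + 3661) = 977*4935 = 4821495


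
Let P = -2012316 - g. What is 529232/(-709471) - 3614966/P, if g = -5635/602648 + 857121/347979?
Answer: 104835565991498541806944/99799153737867839271555 ≈ 1.0505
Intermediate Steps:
g = 171527131581/69902949464 (g = -5635*1/602648 + 857121*(1/347979) = -5635/602648 + 285707/115993 = 171527131581/69902949464 ≈ 2.4538)
P = -140666995180730205/69902949464 (P = -2012316 - 1*171527131581/69902949464 = -2012316 - 171527131581/69902949464 = -140666995180730205/69902949464 ≈ -2.0123e+6)
529232/(-709471) - 3614966/P = 529232/(-709471) - 3614966/(-140666995180730205/69902949464) = 529232*(-1/709471) - 3614966*(-69902949464/140666995180730205) = -529232/709471 + 252696785612078224/140666995180730205 = 104835565991498541806944/99799153737867839271555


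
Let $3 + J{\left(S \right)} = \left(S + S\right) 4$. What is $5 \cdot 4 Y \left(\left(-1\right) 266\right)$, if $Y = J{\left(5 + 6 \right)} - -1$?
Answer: $-457520$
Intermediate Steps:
$J{\left(S \right)} = -3 + 8 S$ ($J{\left(S \right)} = -3 + \left(S + S\right) 4 = -3 + 2 S 4 = -3 + 8 S$)
$Y = 86$ ($Y = \left(-3 + 8 \left(5 + 6\right)\right) - -1 = \left(-3 + 8 \cdot 11\right) + 1 = \left(-3 + 88\right) + 1 = 85 + 1 = 86$)
$5 \cdot 4 Y \left(\left(-1\right) 266\right) = 5 \cdot 4 \cdot 86 \left(\left(-1\right) 266\right) = 20 \cdot 86 \left(-266\right) = 1720 \left(-266\right) = -457520$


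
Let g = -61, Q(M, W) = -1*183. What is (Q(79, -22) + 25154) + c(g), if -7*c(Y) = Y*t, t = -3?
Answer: 174614/7 ≈ 24945.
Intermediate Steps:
Q(M, W) = -183
c(Y) = 3*Y/7 (c(Y) = -Y*(-3)/7 = -(-3)*Y/7 = 3*Y/7)
(Q(79, -22) + 25154) + c(g) = (-183 + 25154) + (3/7)*(-61) = 24971 - 183/7 = 174614/7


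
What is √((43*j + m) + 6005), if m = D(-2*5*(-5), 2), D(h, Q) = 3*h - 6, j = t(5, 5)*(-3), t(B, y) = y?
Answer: 8*√86 ≈ 74.189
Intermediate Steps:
j = -15 (j = 5*(-3) = -15)
D(h, Q) = -6 + 3*h
m = 144 (m = -6 + 3*(-2*5*(-5)) = -6 + 3*(-10*(-5)) = -6 + 3*50 = -6 + 150 = 144)
√((43*j + m) + 6005) = √((43*(-15) + 144) + 6005) = √((-645 + 144) + 6005) = √(-501 + 6005) = √5504 = 8*√86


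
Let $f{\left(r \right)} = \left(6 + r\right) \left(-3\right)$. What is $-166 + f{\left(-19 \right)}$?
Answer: $-127$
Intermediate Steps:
$f{\left(r \right)} = -18 - 3 r$
$-166 + f{\left(-19 \right)} = -166 - -39 = -166 + \left(-18 + 57\right) = -166 + 39 = -127$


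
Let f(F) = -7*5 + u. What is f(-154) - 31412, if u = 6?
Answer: -31441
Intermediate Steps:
f(F) = -29 (f(F) = -7*5 + 6 = -35 + 6 = -29)
f(-154) - 31412 = -29 - 31412 = -31441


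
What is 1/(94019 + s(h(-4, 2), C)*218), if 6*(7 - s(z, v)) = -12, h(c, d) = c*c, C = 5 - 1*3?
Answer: 1/95981 ≈ 1.0419e-5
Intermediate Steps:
C = 2 (C = 5 - 3 = 2)
h(c, d) = c**2
s(z, v) = 9 (s(z, v) = 7 - 1/6*(-12) = 7 + 2 = 9)
1/(94019 + s(h(-4, 2), C)*218) = 1/(94019 + 9*218) = 1/(94019 + 1962) = 1/95981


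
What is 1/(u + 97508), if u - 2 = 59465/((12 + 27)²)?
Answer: 1521/148372175 ≈ 1.0251e-5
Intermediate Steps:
u = 62507/1521 (u = 2 + 59465/((12 + 27)²) = 2 + 59465/(39²) = 2 + 59465/1521 = 62507/1521 ≈ 41.096)
1/(u + 97508) = 1/(62507/1521 + 97508) = 1/(148372175/1521) = 1521/148372175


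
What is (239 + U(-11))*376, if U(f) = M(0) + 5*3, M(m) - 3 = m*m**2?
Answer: 96632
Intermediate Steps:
M(m) = 3 + m**3 (M(m) = 3 + m*m**2 = 3 + m**3)
U(f) = 18 (U(f) = (3 + 0**3) + 5*3 = (3 + 0) + 15 = 3 + 15 = 18)
(239 + U(-11))*376 = (239 + 18)*376 = 257*376 = 96632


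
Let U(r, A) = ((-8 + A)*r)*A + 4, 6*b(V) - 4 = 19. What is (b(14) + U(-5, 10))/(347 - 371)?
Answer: 553/144 ≈ 3.8403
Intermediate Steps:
b(V) = 23/6 (b(V) = 2/3 + (1/6)*19 = 2/3 + 19/6 = 23/6)
U(r, A) = 4 + A*r*(-8 + A) (U(r, A) = (r*(-8 + A))*A + 4 = A*r*(-8 + A) + 4 = 4 + A*r*(-8 + A))
(b(14) + U(-5, 10))/(347 - 371) = (23/6 + (4 - 5*10**2 - 8*10*(-5)))/(347 - 371) = (23/6 + (4 - 5*100 + 400))/(-24) = (23/6 + (4 - 500 + 400))*(-1/24) = (23/6 - 96)*(-1/24) = -553/6*(-1/24) = 553/144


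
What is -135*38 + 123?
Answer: -5007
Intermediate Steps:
-135*38 + 123 = -5130 + 123 = -5007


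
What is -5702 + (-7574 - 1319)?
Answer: -14595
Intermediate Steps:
-5702 + (-7574 - 1319) = -5702 - 8893 = -14595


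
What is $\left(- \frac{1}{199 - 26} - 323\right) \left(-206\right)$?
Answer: $\frac{11511280}{173} \approx 66539.0$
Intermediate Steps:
$\left(- \frac{1}{199 - 26} - 323\right) \left(-206\right) = \left(- \frac{1}{173} - 323\right) \left(-206\right) = \left(- \frac{55880}{173}\right) \left(-206\right) = \frac{11511280}{173}$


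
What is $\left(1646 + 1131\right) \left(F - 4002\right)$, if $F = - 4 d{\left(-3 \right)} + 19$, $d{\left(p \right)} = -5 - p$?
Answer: $-11038575$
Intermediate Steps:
$F = 27$ ($F = - 4 \left(-5 - -3\right) + 19 = - 4 \left(-5 + 3\right) + 19 = \left(-4\right) \left(-2\right) + 19 = 8 + 19 = 27$)
$\left(1646 + 1131\right) \left(F - 4002\right) = \left(1646 + 1131\right) \left(27 - 4002\right) = 2777 \left(-3975\right) = -11038575$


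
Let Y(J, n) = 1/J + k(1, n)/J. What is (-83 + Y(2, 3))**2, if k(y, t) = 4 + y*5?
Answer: 6084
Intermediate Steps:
k(y, t) = 4 + 5*y
Y(J, n) = 10/J (Y(J, n) = 1/J + (4 + 5*1)/J = 1/J + (4 + 5)/J = 1/J + 9/J = 10/J)
(-83 + Y(2, 3))**2 = (-83 + 10/2)**2 = (-83 + 10*(1/2))**2 = (-83 + 5)**2 = (-78)**2 = 6084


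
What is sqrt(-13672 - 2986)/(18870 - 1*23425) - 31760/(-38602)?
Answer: 15880/19301 - I*sqrt(16658)/4555 ≈ 0.82275 - 0.028335*I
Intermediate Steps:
sqrt(-13672 - 2986)/(18870 - 1*23425) - 31760/(-38602) = sqrt(-16658)/(18870 - 23425) - 31760*(-1/38602) = (I*sqrt(16658))/(-4555) + 15880/19301 = (I*sqrt(16658))*(-1/4555) + 15880/19301 = -I*sqrt(16658)/4555 + 15880/19301 = 15880/19301 - I*sqrt(16658)/4555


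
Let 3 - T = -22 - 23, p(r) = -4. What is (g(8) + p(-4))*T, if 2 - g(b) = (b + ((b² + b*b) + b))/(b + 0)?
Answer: -960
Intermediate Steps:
g(b) = 2 - (2*b + 2*b²)/b (g(b) = 2 - (b + ((b² + b*b) + b))/(b + 0) = 2 - (b + ((b² + b²) + b))/b = 2 - (b + (2*b² + b))/b = 2 - (b + (b + 2*b²))/b = 2 - (2*b + 2*b²)/b)
T = 48 (T = 3 - (-22 - 23) = 3 - 1*(-45) = 3 + 45 = 48)
(g(8) + p(-4))*T = (-2*8 - 4)*48 = (-16 - 4)*48 = -20*48 = -960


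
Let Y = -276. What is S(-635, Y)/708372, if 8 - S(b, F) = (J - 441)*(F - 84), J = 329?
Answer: -10078/177093 ≈ -0.056908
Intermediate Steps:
S(b, F) = -9400 + 112*F (S(b, F) = 8 - (329 - 441)*(F - 84) = 8 - (-112)*(-84 + F) = 8 - (9408 - 112*F) = 8 + (-9408 + 112*F) = -9400 + 112*F)
S(-635, Y)/708372 = (-9400 + 112*(-276))/708372 = (-9400 - 30912)*(1/708372) = -40312*1/708372 = -10078/177093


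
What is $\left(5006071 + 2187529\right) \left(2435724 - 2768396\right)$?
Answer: $-2393109299200$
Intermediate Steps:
$\left(5006071 + 2187529\right) \left(2435724 - 2768396\right) = 7193600 \left(-332672\right) = -2393109299200$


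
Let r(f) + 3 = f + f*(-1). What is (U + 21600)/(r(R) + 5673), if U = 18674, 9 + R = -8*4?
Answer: 20137/2835 ≈ 7.1030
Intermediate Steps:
R = -41 (R = -9 - 8*4 = -9 - 32 = -41)
r(f) = -3 (r(f) = -3 + (f + f*(-1)) = -3 + (f - f) = -3 + 0 = -3)
(U + 21600)/(r(R) + 5673) = (18674 + 21600)/(-3 + 5673) = 40274/5670 = 40274*(1/5670) = 20137/2835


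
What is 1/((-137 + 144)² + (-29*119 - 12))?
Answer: -1/3414 ≈ -0.00029291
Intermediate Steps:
1/((-137 + 144)² + (-29*119 - 12)) = 1/(7² + (-3451 - 12)) = 1/(49 - 3463) = 1/(-3414) = -1/3414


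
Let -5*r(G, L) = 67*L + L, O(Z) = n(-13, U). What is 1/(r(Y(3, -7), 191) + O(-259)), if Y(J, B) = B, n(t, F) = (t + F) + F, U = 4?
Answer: -5/13013 ≈ -0.00038423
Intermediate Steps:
n(t, F) = t + 2*F (n(t, F) = (F + t) + F = t + 2*F)
O(Z) = -5 (O(Z) = -13 + 2*4 = -13 + 8 = -5)
r(G, L) = -68*L/5 (r(G, L) = -(67*L + L)/5 = -68*L/5)
1/(r(Y(3, -7), 191) + O(-259)) = 1/(-68/5*191 - 5) = 1/(-12988/5 - 5) = 1/(-13013/5) = -5/13013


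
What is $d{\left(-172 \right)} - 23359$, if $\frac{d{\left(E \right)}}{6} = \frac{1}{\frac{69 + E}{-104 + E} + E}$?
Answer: $- \frac{1106494127}{47369} \approx -23359.0$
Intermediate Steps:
$d{\left(E \right)} = \frac{6}{E + \frac{69 + E}{-104 + E}}$ ($d{\left(E \right)} = \frac{6}{\frac{69 + E}{-104 + E} + E} = \frac{6}{E + \frac{69 + E}{-104 + E}}$)
$d{\left(-172 \right)} - 23359 = \frac{6 \left(-104 - 172\right)}{69 + \left(-172\right)^{2} - -17716} - 23359 = 6 \frac{1}{69 + 29584 + 17716} \left(-276\right) - 23359 = 6 \cdot \frac{1}{47369} \left(-276\right) - 23359 = - \frac{1656}{47369} - 23359 = - \frac{1106494127}{47369}$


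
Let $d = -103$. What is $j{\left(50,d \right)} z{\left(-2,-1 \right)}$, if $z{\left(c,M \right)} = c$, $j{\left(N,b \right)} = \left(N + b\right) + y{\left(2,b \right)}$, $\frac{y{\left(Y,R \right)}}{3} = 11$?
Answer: $40$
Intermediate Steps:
$y{\left(Y,R \right)} = 33$ ($y{\left(Y,R \right)} = 3 \cdot 11 = 33$)
$j{\left(N,b \right)} = 33 + N + b$ ($j{\left(N,b \right)} = \left(N + b\right) + 33 = 33 + N + b$)
$j{\left(50,d \right)} z{\left(-2,-1 \right)} = \left(33 + 50 - 103\right) \left(-2\right) = \left(-20\right) \left(-2\right) = 40$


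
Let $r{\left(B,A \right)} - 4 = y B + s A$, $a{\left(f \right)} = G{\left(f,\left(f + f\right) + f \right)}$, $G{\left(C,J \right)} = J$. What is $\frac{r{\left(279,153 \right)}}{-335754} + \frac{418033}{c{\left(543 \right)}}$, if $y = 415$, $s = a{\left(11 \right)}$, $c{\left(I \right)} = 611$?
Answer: $\frac{70141209932}{102572847} \approx 683.82$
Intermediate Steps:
$a{\left(f \right)} = 3 f$ ($a{\left(f \right)} = \left(f + f\right) + f = 2 f + f = 3 f$)
$s = 33$ ($s = 3 \cdot 11 = 33$)
$r{\left(B,A \right)} = 4 + 33 A + 415 B$ ($r{\left(B,A \right)} = 4 + \left(415 B + 33 A\right) = 4 + \left(33 A + 415 B\right) = 4 + 33 A + 415 B$)
$\frac{r{\left(279,153 \right)}}{-335754} + \frac{418033}{c{\left(543 \right)}} = \frac{4 + 33 \cdot 153 + 415 \cdot 279}{-335754} + \frac{418033}{611} = \left(4 + 5049 + 115785\right) \left(- \frac{1}{335754}\right) + 418033 \cdot \frac{1}{611} = 120838 \left(- \frac{1}{335754}\right) + \frac{418033}{611} = - \frac{60419}{167877} + \frac{418033}{611} = \frac{70141209932}{102572847}$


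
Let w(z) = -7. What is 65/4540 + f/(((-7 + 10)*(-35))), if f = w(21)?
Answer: 1103/13620 ≈ 0.080984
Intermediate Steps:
f = -7
65/4540 + f/(((-7 + 10)*(-35))) = 65/4540 - 7*(-1/(35*(-7 + 10))) = 65*(1/4540) - 7/(3*(-35)) = 13/908 - 7/(-105) = 13/908 - 7*(-1/105) = 13/908 + 1/15 = 1103/13620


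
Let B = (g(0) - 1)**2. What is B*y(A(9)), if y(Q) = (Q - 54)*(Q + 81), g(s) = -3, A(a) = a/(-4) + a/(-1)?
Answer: -72819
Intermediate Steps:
A(a) = -5*a/4 (A(a) = a*(-1/4) + a*(-1) = -a/4 - a = -5*a/4)
y(Q) = (-54 + Q)*(81 + Q)
B = 16 (B = (-3 - 1)**2 = (-4)**2 = 16)
B*y(A(9)) = 16*(-4374 + (-5/4*9)**2 + 27*(-5/4*9)) = 16*(-4374 + (-45/4)**2 + 27*(-45/4)) = 16*(-4374 + 2025/16 - 1215/4) = 16*(-72819/16) = -72819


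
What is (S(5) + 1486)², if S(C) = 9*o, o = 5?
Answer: 2343961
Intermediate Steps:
S(C) = 45 (S(C) = 9*5 = 45)
(S(5) + 1486)² = (45 + 1486)² = 1531² = 2343961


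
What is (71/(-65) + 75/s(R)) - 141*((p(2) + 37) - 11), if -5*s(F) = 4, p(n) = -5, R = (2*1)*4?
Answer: -794519/260 ≈ -3055.8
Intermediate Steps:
R = 8 (R = 2*4 = 8)
s(F) = -4/5 (s(F) = -1/5*4 = -4/5)
(71/(-65) + 75/s(R)) - 141*((p(2) + 37) - 11) = (71/(-65) + 75/(-4/5)) - 141*((-5 + 37) - 11) = (71*(-1/65) + 75*(-5/4)) - 141*(32 - 11) = (-71/65 - 375/4) - 141*21 = -24659/260 - 2961 = -794519/260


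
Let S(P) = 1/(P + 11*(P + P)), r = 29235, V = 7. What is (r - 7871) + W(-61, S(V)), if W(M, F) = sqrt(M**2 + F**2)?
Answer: 21364 + sqrt(96452042)/161 ≈ 21425.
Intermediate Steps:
S(P) = 1/(23*P) (S(P) = 1/(P + 11*(2*P)) = 1/(P + 22*P) = 1/(23*P))
W(M, F) = sqrt(F**2 + M**2)
(r - 7871) + W(-61, S(V)) = (29235 - 7871) + sqrt(((1/23)/7)**2 + (-61)**2) = 21364 + sqrt(((1/23)*(1/7))**2 + 3721) = 21364 + sqrt((1/161)**2 + 3721) = 21364 + sqrt(1/25921 + 3721) = 21364 + sqrt(96452042/25921) = 21364 + sqrt(96452042)/161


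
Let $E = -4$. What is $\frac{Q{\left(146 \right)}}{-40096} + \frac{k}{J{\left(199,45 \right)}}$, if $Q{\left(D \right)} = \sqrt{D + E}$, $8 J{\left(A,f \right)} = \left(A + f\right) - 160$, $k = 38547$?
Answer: $\frac{25698}{7} - \frac{\sqrt{142}}{40096} \approx 3671.1$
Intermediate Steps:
$J{\left(A,f \right)} = -20 + \frac{A}{8} + \frac{f}{8}$ ($J{\left(A,f \right)} = \frac{\left(A + f\right) - 160}{8} = \frac{-160 + A + f}{8} = -20 + \frac{A}{8} + \frac{f}{8}$)
$Q{\left(D \right)} = \sqrt{-4 + D}$ ($Q{\left(D \right)} = \sqrt{D - 4} = \sqrt{-4 + D}$)
$\frac{Q{\left(146 \right)}}{-40096} + \frac{k}{J{\left(199,45 \right)}} = \frac{\sqrt{-4 + 146}}{-40096} + \frac{38547}{-20 + \frac{1}{8} \cdot 199 + \frac{1}{8} \cdot 45} = \sqrt{142} \left(- \frac{1}{40096}\right) + \frac{38547}{-20 + \frac{199}{8} + \frac{45}{8}} = - \frac{\sqrt{142}}{40096} + \frac{38547}{\frac{21}{2}} = - \frac{\sqrt{142}}{40096} + 38547 \cdot \frac{2}{21} = - \frac{\sqrt{142}}{40096} + \frac{25698}{7} = \frac{25698}{7} - \frac{\sqrt{142}}{40096}$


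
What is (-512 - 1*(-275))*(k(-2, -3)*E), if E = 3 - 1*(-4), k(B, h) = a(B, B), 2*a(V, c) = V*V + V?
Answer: -1659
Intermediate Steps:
a(V, c) = V/2 + V**2/2 (a(V, c) = (V*V + V)/2 = (V**2 + V)/2 = (V + V**2)/2 = V/2 + V**2/2)
k(B, h) = B*(1 + B)/2
E = 7 (E = 3 + 4 = 7)
(-512 - 1*(-275))*(k(-2, -3)*E) = (-512 - 1*(-275))*(((1/2)*(-2)*(1 - 2))*7) = (-512 + 275)*(((1/2)*(-2)*(-1))*7) = -237*7 = -1659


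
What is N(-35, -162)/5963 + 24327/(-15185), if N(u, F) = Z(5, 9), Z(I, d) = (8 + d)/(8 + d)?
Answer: -145046716/90548155 ≈ -1.6019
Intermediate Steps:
Z(I, d) = 1
N(u, F) = 1
N(-35, -162)/5963 + 24327/(-15185) = 1/5963 + 24327/(-15185) = 1*(1/5963) + 24327*(-1/15185) = 1/5963 - 24327/15185 = -145046716/90548155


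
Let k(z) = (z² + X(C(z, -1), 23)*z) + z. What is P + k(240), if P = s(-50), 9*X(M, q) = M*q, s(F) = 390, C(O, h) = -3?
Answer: 56390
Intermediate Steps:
X(M, q) = M*q/9 (X(M, q) = (M*q)/9 = M*q/9)
P = 390
k(z) = z² - 20*z/3 (k(z) = (z² + ((⅑)*(-3)*23)*z) + z = (z² - 23*z/3) + z = z² - 20*z/3)
P + k(240) = 390 + (⅓)*240*(-20 + 3*240) = 390 + (⅓)*240*(-20 + 720) = 390 + (⅓)*240*700 = 390 + 56000 = 56390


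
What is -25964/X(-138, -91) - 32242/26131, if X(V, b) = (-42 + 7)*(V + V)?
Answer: -35354393/9015195 ≈ -3.9216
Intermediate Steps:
X(V, b) = -70*V
-25964/X(-138, -91) - 32242/26131 = -25964/((-70*(-138))) - 32242/26131 = -25964/9660 - 32242*1/26131 = -25964*1/9660 - 4606/3733 = -6491/2415 - 4606/3733 = -35354393/9015195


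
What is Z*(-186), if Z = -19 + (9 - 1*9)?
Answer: 3534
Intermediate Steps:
Z = -19 (Z = -19 + (9 - 9) = -19 + 0 = -19)
Z*(-186) = -19*(-186) = 3534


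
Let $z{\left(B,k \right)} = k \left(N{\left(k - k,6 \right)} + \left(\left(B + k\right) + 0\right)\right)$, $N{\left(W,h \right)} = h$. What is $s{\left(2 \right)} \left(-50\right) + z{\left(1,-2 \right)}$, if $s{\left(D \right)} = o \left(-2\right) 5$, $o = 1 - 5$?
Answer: $-2010$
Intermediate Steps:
$o = -4$
$s{\left(D \right)} = 40$ ($s{\left(D \right)} = \left(-4\right) \left(-2\right) 5 = 8 \cdot 5 = 40$)
$z{\left(B,k \right)} = k \left(6 + B + k\right)$ ($z{\left(B,k \right)} = k \left(6 + \left(\left(B + k\right) + 0\right)\right) = k \left(6 + \left(B + k\right)\right) = k \left(6 + B + k\right)$)
$s{\left(2 \right)} \left(-50\right) + z{\left(1,-2 \right)} = 40 \left(-50\right) - 2 \left(6 + 1 - 2\right) = -2000 - 10 = -2010$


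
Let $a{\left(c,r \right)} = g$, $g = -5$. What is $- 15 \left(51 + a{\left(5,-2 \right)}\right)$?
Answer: $-690$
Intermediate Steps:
$a{\left(c,r \right)} = -5$
$- 15 \left(51 + a{\left(5,-2 \right)}\right) = - 15 \left(51 - 5\right) = \left(-15\right) 46 = -690$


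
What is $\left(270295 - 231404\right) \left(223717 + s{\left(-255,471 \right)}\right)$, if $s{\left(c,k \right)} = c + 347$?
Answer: $8704155819$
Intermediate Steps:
$s{\left(c,k \right)} = 347 + c$
$\left(270295 - 231404\right) \left(223717 + s{\left(-255,471 \right)}\right) = \left(270295 - 231404\right) \left(223717 + \left(347 - 255\right)\right) = 38891 \left(223717 + 92\right) = 38891 \cdot 223809 = 8704155819$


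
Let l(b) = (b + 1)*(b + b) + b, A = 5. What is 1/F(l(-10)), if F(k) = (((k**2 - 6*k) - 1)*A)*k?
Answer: 1/23697150 ≈ 4.2199e-8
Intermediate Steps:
l(b) = b + 2*b*(1 + b) (l(b) = (1 + b)*(2*b) + b = 2*b*(1 + b) + b = b + 2*b*(1 + b))
F(k) = k*(-5 - 30*k + 5*k**2) (F(k) = (((k**2 - 6*k) - 1)*5)*k = ((-1 + k**2 - 6*k)*5)*k = (-5 - 30*k + 5*k**2)*k = k*(-5 - 30*k + 5*k**2))
1/F(l(-10)) = 1/(5*(-10*(3 + 2*(-10)))*(-1 + (-10*(3 + 2*(-10)))**2 - (-60)*(3 + 2*(-10)))) = 1/(5*(-10*(3 - 20))*(-1 + (-10*(3 - 20))**2 - (-60)*(3 - 20))) = 1/(5*(-10*(-17))*(-1 + (-10*(-17))**2 - (-60)*(-17))) = 1/(5*170*(-1 + 170**2 - 6*170)) = 1/(5*170*(-1 + 28900 - 1020)) = 1/(5*170*27879) = 1/23697150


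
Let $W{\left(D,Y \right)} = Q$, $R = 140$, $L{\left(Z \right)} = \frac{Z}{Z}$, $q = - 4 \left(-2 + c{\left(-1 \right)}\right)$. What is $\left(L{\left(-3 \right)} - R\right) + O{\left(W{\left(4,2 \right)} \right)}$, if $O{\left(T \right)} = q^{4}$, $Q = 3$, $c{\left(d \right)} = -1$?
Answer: $20597$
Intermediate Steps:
$q = 12$ ($q = - 4 \left(-2 - 1\right) = \left(-4\right) \left(-3\right) = 12$)
$L{\left(Z \right)} = 1$
$W{\left(D,Y \right)} = 3$
$O{\left(T \right)} = 20736$ ($O{\left(T \right)} = 12^{4} = 20736$)
$\left(L{\left(-3 \right)} - R\right) + O{\left(W{\left(4,2 \right)} \right)} = \left(1 - 140\right) + 20736 = -139 + 20736 = 20597$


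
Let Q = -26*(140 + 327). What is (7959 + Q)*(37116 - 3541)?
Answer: -140444225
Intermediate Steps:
Q = -12142 (Q = -26*467 = -12142)
(7959 + Q)*(37116 - 3541) = (7959 - 12142)*(37116 - 3541) = -4183*33575 = -140444225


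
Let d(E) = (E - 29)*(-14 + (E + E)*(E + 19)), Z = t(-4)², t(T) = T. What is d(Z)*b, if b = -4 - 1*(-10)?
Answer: -86268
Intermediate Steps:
b = 6 (b = -4 + 10 = 6)
Z = 16 (Z = (-4)² = 16)
d(E) = (-29 + E)*(-14 + 2*E*(19 + E)) (d(E) = (-29 + E)*(-14 + (2*E)*(19 + E)) = (-29 + E)*(-14 + 2*E*(19 + E)))
d(Z)*b = (406 - 1116*16 - 20*16² + 2*16³)*6 = (406 - 17856 - 20*256 + 2*4096)*6 = (406 - 17856 - 5120 + 8192)*6 = -14378*6 = -86268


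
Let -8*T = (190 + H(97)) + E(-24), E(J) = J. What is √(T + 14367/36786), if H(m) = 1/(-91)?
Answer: I*√101391607085678/2231684 ≈ 4.512*I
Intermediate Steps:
H(m) = -1/91
T = -15105/728 (T = -((190 - 1/91) - 24)/8 = -(17289/91 - 24)/8 = -⅛*15105/91 = -15105/728 ≈ -20.749)
√(T + 14367/36786) = √(-15105/728 + 14367/36786) = √(-15105/728 + 14367*(1/36786)) = √(-15105/728 + 4789/12262) = √(-90865559/4463368) = I*√101391607085678/2231684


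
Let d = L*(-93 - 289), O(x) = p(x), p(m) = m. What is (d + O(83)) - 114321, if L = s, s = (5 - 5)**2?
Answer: -114238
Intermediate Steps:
O(x) = x
s = 0 (s = 0**2 = 0)
L = 0
d = 0 (d = 0*(-93 - 289) = 0*(-382) = 0)
(d + O(83)) - 114321 = (0 + 83) - 114321 = 83 - 114321 = -114238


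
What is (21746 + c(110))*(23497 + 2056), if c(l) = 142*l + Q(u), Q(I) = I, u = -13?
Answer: 954481209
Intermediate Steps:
c(l) = -13 + 142*l (c(l) = 142*l - 13 = -13 + 142*l)
(21746 + c(110))*(23497 + 2056) = (21746 + (-13 + 142*110))*(23497 + 2056) = (21746 + (-13 + 15620))*25553 = (21746 + 15607)*25553 = 37353*25553 = 954481209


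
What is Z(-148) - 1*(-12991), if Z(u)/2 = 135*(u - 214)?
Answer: -84749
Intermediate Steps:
Z(u) = -57780 + 270*u (Z(u) = 2*(135*(u - 214)) = 2*(135*(-214 + u)) = 2*(-28890 + 135*u) = -57780 + 270*u)
Z(-148) - 1*(-12991) = (-57780 + 270*(-148)) - 1*(-12991) = (-57780 - 39960) + 12991 = -97740 + 12991 = -84749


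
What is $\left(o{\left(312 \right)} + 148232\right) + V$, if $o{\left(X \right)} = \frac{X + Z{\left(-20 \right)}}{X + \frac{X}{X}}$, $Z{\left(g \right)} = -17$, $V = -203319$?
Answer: $- \frac{17241936}{313} \approx -55086.0$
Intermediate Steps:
$o{\left(X \right)} = \frac{-17 + X}{1 + X}$ ($o{\left(X \right)} = \frac{X - 17}{X + \frac{X}{X}} = \frac{-17 + X}{X + 1} = \frac{-17 + X}{1 + X}$)
$\left(o{\left(312 \right)} + 148232\right) + V = \left(\frac{-17 + 312}{1 + 312} + 148232\right) - 203319 = \left(\frac{1}{313} \cdot 295 + 148232\right) - 203319 = \left(\frac{295}{313} + 148232\right) - 203319 = \frac{46396911}{313} - 203319 = - \frac{17241936}{313}$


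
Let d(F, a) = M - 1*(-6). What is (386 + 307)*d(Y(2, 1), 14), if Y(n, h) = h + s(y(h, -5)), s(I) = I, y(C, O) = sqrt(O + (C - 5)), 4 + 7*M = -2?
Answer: 3564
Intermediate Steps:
M = -6/7 (M = -4/7 + (1/7)*(-2) = -4/7 - 2/7 = -6/7 ≈ -0.85714)
y(C, O) = sqrt(-5 + C + O) (y(C, O) = sqrt(O + (-5 + C)) = sqrt(-5 + C + O))
Y(n, h) = h + sqrt(-10 + h) (Y(n, h) = h + sqrt(-5 + h - 5) = h + sqrt(-10 + h))
d(F, a) = 36/7 (d(F, a) = -6/7 - 1*(-6) = -6/7 + 6 = 36/7)
(386 + 307)*d(Y(2, 1), 14) = (386 + 307)*(36/7) = 693*(36/7) = 3564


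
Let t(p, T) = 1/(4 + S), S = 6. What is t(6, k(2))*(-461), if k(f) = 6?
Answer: -461/10 ≈ -46.100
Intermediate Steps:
t(p, T) = ⅒ (t(p, T) = 1/(4 + 6) = 1/10 = ⅒)
t(6, k(2))*(-461) = (⅒)*(-461) = -461/10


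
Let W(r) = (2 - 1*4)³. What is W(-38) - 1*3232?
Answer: -3240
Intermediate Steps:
W(r) = -8 (W(r) = (2 - 4)³ = (-2)³ = -8)
W(-38) - 1*3232 = -8 - 1*3232 = -8 - 3232 = -3240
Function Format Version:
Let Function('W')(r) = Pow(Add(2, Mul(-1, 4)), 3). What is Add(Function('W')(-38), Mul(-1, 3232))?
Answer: -3240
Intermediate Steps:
Function('W')(r) = -8 (Function('W')(r) = Pow(Add(2, -4), 3) = Pow(-2, 3) = -8)
Add(Function('W')(-38), Mul(-1, 3232)) = Add(-8, Mul(-1, 3232)) = Add(-8, -3232) = -3240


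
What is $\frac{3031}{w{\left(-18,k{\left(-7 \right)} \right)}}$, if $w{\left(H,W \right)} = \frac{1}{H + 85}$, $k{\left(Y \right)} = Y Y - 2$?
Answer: $203077$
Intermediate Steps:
$k{\left(Y \right)} = -2 + Y^{2}$ ($k{\left(Y \right)} = Y^{2} - 2 = -2 + Y^{2}$)
$w{\left(H,W \right)} = \frac{1}{85 + H}$
$\frac{3031}{w{\left(-18,k{\left(-7 \right)} \right)}} = \frac{3031}{\frac{1}{85 - 18}} = \frac{3031}{\frac{1}{67}} = 3031 \frac{1}{\frac{1}{67}} = 3031 \cdot 67 = 203077$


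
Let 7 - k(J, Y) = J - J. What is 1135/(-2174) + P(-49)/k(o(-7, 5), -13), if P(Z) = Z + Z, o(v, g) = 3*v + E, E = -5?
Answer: -31571/2174 ≈ -14.522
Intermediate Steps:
o(v, g) = -5 + 3*v (o(v, g) = 3*v - 5 = -5 + 3*v)
k(J, Y) = 7 (k(J, Y) = 7 - (J - J) = 7 - 1*0 = 7 + 0 = 7)
P(Z) = 2*Z
1135/(-2174) + P(-49)/k(o(-7, 5), -13) = 1135/(-2174) + (2*(-49))/7 = 1135*(-1/2174) - 98*⅐ = -1135/2174 - 14 = -31571/2174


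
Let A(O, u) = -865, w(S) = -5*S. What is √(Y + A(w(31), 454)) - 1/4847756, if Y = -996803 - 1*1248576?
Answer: -1/4847756 + 22*I*√4641 ≈ -2.0628e-7 + 1498.7*I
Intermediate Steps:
Y = -2245379 (Y = -996803 - 1248576 = -2245379)
√(Y + A(w(31), 454)) - 1/4847756 = √(-2245379 - 865) - 1/4847756 = √(-2246244) - 1*1/4847756 = 22*I*√4641 - 1/4847756 = -1/4847756 + 22*I*√4641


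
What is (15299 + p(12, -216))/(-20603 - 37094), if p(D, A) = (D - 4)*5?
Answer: -15339/57697 ≈ -0.26585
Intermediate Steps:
p(D, A) = -20 + 5*D (p(D, A) = (-4 + D)*5 = -20 + 5*D)
(15299 + p(12, -216))/(-20603 - 37094) = (15299 + (-20 + 5*12))/(-20603 - 37094) = (15299 + (-20 + 60))/(-57697) = (15299 + 40)*(-1/57697) = 15339*(-1/57697) = -15339/57697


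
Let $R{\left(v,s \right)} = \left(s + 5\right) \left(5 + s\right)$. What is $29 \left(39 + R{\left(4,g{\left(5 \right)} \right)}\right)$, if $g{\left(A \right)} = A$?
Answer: $4031$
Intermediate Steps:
$R{\left(v,s \right)} = \left(5 + s\right)^{2}$ ($R{\left(v,s \right)} = \left(5 + s\right) \left(5 + s\right) = \left(5 + s\right)^{2}$)
$29 \left(39 + R{\left(4,g{\left(5 \right)} \right)}\right) = 29 \left(39 + \left(5 + 5\right)^{2}\right) = 29 \left(39 + 10^{2}\right) = 29 \left(39 + 100\right) = 29 \cdot 139 = 4031$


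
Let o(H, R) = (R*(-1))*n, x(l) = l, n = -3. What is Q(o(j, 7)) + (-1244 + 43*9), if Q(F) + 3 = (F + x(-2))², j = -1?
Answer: -499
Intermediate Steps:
o(H, R) = 3*R (o(H, R) = (R*(-1))*(-3) = -R*(-3) = 3*R)
Q(F) = -3 + (-2 + F)² (Q(F) = -3 + (F - 2)² = -3 + (-2 + F)²)
Q(o(j, 7)) + (-1244 + 43*9) = (-3 + (-2 + 3*7)²) + (-1244 + 43*9) = (-3 + (-2 + 21)²) + (-1244 + 387) = (-3 + 19²) - 857 = (-3 + 361) - 857 = 358 - 857 = -499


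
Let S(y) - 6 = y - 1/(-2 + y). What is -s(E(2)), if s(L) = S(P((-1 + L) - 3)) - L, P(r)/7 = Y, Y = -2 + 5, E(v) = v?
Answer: -474/19 ≈ -24.947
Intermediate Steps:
Y = 3
P(r) = 21 (P(r) = 7*3 = 21)
S(y) = 6 + y - 1/(-2 + y) (S(y) = 6 + (y - 1/(-2 + y)) = 6 + y - 1/(-2 + y))
s(L) = 512/19 - L (s(L) = (-13 + 21² + 4*21)/(-2 + 21) - L = (-13 + 441 + 84)/19 - L = (1/19)*512 - L = 512/19 - L)
-s(E(2)) = -(512/19 - 1*2) = -(512/19 - 2) = -1*474/19 = -474/19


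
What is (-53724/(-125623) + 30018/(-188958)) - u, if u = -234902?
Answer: 929330959079441/3956245139 ≈ 2.3490e+5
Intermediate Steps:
(-53724/(-125623) + 30018/(-188958)) - u = (-53724/(-125623) + 30018/(-188958)) - 1*(-234902) = (-53724*(-1/125623) + 30018*(-1/188958)) + 234902 = (53724/125623 - 5003/31493) + 234902 = 1063438063/3956245139 + 234902 = 929330959079441/3956245139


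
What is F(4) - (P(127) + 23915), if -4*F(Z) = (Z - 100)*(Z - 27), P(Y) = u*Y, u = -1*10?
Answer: -23197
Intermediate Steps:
u = -10
P(Y) = -10*Y
F(Z) = -(-100 + Z)*(-27 + Z)/4 (F(Z) = -(Z - 100)*(Z - 27)/4 = -(-100 + Z)*(-27 + Z)/4)
F(4) - (P(127) + 23915) = (-675 - ¼*4² + (127/4)*4) - (-10*127 + 23915) = (-675 - ¼*16 + 127) - (-1270 + 23915) = (-675 - 4 + 127) - 1*22645 = -552 - 22645 = -23197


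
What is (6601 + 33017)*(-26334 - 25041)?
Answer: -2035374750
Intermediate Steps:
(6601 + 33017)*(-26334 - 25041) = 39618*(-51375) = -2035374750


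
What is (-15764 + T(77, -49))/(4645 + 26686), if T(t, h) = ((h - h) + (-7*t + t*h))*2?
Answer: -24388/31331 ≈ -0.77840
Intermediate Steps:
T(t, h) = -14*t + 2*h*t (T(t, h) = (0 + (-7*t + h*t))*2 = (-7*t + h*t)*2 = -14*t + 2*h*t)
(-15764 + T(77, -49))/(4645 + 26686) = (-15764 + 2*77*(-7 - 49))/(4645 + 26686) = (-15764 + 2*77*(-56))/31331 = (-15764 - 8624)*(1/31331) = -24388*1/31331 = -24388/31331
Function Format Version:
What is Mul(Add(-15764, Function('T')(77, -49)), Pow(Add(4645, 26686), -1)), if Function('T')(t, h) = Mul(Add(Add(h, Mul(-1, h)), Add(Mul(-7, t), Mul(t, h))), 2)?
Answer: Rational(-24388, 31331) ≈ -0.77840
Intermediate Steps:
Function('T')(t, h) = Add(Mul(-14, t), Mul(2, h, t)) (Function('T')(t, h) = Mul(Add(0, Add(Mul(-7, t), Mul(h, t))), 2) = Mul(Add(Mul(-7, t), Mul(h, t)), 2) = Add(Mul(-14, t), Mul(2, h, t)))
Mul(Add(-15764, Function('T')(77, -49)), Pow(Add(4645, 26686), -1)) = Mul(Add(-15764, Mul(2, 77, Add(-7, -49))), Pow(Add(4645, 26686), -1)) = Mul(Add(-15764, Mul(2, 77, -56)), Pow(31331, -1)) = Mul(Add(-15764, -8624), Rational(1, 31331)) = Mul(-24388, Rational(1, 31331)) = Rational(-24388, 31331)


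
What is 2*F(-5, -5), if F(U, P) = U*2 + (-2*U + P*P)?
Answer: 50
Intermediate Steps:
F(U, P) = P² (F(U, P) = 2*U + (-2*U + P²) = 2*U + (P² - 2*U) = P²)
2*F(-5, -5) = 2*(-5)² = 2*25 = 50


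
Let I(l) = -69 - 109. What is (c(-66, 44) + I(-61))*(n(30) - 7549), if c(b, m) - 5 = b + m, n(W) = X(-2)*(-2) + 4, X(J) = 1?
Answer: 1471665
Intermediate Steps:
n(W) = 2 (n(W) = 1*(-2) + 4 = -2 + 4 = 2)
c(b, m) = 5 + b + m (c(b, m) = 5 + (b + m) = 5 + b + m)
I(l) = -178
(c(-66, 44) + I(-61))*(n(30) - 7549) = ((5 - 66 + 44) - 178)*(2 - 7549) = (-17 - 178)*(-7547) = -195*(-7547) = 1471665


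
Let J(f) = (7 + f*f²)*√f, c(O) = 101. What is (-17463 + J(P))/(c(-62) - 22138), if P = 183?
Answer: 17463/22037 - 6128494*√183/22037 ≈ -3761.3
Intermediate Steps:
J(f) = √f*(7 + f³) (J(f) = (7 + f³)*√f = √f*(7 + f³))
(-17463 + J(P))/(c(-62) - 22138) = (-17463 + √183*(7 + 183³))/(101 - 22138) = (-17463 + √183*(7 + 6128487))/(-22037) = (-17463 + √183*6128494)*(-1/22037) = (-17463 + 6128494*√183)*(-1/22037) = 17463/22037 - 6128494*√183/22037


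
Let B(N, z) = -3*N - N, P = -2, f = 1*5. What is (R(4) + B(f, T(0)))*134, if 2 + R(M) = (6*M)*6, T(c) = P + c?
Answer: 16348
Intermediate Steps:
f = 5
T(c) = -2 + c
B(N, z) = -4*N
R(M) = -2 + 36*M (R(M) = -2 + (6*M)*6 = -2 + 36*M)
(R(4) + B(f, T(0)))*134 = ((-2 + 36*4) - 4*5)*134 = ((-2 + 144) - 20)*134 = (142 - 20)*134 = 122*134 = 16348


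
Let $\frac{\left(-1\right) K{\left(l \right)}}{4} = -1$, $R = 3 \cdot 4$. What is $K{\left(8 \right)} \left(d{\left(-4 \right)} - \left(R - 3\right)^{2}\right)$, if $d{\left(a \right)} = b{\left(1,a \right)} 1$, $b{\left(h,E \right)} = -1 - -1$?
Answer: $-324$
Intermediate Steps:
$b{\left(h,E \right)} = 0$ ($b{\left(h,E \right)} = -1 + 1 = 0$)
$R = 12$
$d{\left(a \right)} = 0$ ($d{\left(a \right)} = 0 \cdot 1 = 0$)
$K{\left(l \right)} = 4$ ($K{\left(l \right)} = \left(-4\right) \left(-1\right) = 4$)
$K{\left(8 \right)} \left(d{\left(-4 \right)} - \left(R - 3\right)^{2}\right) = 4 \left(0 - \left(12 - 3\right)^{2}\right) = 4 \left(0 - 9^{2}\right) = 4 \left(0 - 81\right) = 4 \left(-81\right) = -324$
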